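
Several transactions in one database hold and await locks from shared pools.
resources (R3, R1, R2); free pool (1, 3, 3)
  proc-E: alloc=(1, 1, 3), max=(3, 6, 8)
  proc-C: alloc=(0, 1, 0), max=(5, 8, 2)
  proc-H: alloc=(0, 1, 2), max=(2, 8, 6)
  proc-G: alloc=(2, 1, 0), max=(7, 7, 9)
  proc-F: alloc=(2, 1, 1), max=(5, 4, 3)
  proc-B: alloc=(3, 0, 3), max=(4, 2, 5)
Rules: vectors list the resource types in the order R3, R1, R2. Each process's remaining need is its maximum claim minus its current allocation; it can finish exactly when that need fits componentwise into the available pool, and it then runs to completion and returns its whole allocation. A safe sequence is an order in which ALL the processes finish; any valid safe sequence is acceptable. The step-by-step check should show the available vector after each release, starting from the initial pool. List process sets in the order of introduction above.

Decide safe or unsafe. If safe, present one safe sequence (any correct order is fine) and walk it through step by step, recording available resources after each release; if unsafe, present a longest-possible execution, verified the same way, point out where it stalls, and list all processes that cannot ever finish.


UNSAFE.
Key observation: the wall is R1: completing proc-B, proc-F brings the pool only to (6, 4, 7), and all the rest need more.
The run proc-B, proc-F cannot be extended any further. Step-by-step check:
  pool = (1, 3, 3)
  proc-B: need (1, 2, 2) fits (1, 3, 3); releases (3, 0, 3), pool now (4, 3, 6)
  proc-F: need (3, 3, 2) fits (4, 3, 6); releases (2, 1, 1), pool now (6, 4, 7)
  proc-E cannot run: need (2, 5, 5) vs free (6, 4, 7) (insufficient R1)
  proc-C cannot run: need (5, 7, 2) vs free (6, 4, 7) (insufficient R1)
  proc-H cannot run: need (2, 7, 4) vs free (6, 4, 7) (insufficient R1)
  proc-G cannot run: need (5, 6, 9) vs free (6, 4, 7) (insufficient R1 and R2)
Never able to finish: proc-E, proc-C, proc-H and proc-G.


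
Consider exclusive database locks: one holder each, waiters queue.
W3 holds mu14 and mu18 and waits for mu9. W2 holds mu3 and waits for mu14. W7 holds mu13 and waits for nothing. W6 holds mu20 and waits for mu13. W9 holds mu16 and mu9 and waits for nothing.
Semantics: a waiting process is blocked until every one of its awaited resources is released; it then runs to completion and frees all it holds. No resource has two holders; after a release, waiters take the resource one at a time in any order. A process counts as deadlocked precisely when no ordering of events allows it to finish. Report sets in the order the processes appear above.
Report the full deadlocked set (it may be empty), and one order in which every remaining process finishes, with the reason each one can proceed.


No process is deadlocked.
Key observation: there is no circular wait here — follow any chain and it reaches a process that is free to run now.
The rest can finish in the order W9, W3, W7, W2, W6.
Step-by-step check:
  W9: no waits; runs immediately, freeing mu16 and mu9
  W3: everything it awaited (mu9) is free; runs, freeing mu14 and mu18
  W7: no waits; runs immediately, freeing mu13
  W2: everything it awaited (mu14) is free; runs, freeing mu3
  W6: everything it awaited (mu13) is free; runs, freeing mu20


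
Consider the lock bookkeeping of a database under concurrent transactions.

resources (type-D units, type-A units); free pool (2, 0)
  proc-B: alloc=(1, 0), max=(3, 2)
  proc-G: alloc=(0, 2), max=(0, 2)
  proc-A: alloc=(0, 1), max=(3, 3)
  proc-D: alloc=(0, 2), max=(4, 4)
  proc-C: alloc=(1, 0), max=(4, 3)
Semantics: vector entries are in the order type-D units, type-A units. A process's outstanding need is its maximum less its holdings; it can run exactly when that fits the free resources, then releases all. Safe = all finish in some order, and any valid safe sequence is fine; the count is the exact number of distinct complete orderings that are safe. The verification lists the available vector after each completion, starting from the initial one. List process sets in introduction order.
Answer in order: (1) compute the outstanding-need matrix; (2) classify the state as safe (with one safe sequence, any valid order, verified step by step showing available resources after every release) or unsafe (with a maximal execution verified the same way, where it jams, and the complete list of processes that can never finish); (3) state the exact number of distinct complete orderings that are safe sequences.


(1) Outstanding need per process (order type-D units, type-A units):
  proc-B: (2, 2)
  proc-G: (0, 0)
  proc-A: (3, 2)
  proc-D: (4, 2)
  proc-C: (3, 3)
(2) SAFE, for example via the order proc-G, proc-B, proc-A, proc-C, proc-D.
Key observation: proc-B is the earliest step where a requested resource binds exactly: need (2, 2), pool (2, 2) at its turn.
Walking it through:
  pool = (2, 0)
  proc-G needs (0, 0) <= (2, 0) -> finishes; pool += (0, 2) = (2, 2)
  proc-B needs (2, 2) <= (2, 2) -> finishes; pool += (1, 0) = (3, 2)
  proc-A needs (3, 2) <= (3, 2) -> finishes; pool += (0, 1) = (3, 3)
  proc-C needs (3, 3) <= (3, 3) -> finishes; pool += (1, 0) = (4, 3)
  proc-D needs (4, 2) <= (4, 3) -> finishes; pool += (0, 2) = (4, 5)
(3) Exactly 1 of the possible complete orderings is a safe sequence.


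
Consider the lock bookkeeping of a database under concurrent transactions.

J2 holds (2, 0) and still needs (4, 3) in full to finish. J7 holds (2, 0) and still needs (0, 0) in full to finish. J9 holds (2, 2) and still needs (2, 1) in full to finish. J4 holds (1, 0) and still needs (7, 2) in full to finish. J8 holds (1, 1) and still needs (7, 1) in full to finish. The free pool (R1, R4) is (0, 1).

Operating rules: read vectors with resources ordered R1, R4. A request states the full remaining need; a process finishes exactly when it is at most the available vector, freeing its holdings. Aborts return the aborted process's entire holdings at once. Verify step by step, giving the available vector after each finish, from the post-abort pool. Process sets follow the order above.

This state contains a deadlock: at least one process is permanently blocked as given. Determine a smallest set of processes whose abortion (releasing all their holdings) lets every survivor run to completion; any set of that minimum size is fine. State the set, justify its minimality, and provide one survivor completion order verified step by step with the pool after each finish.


The answer: abort J8.
Key observation: before aborting J8, J4 was permanently blocked — no order could ever run it; afterwards it completes at step 4.
No smaller set exists: with zero aborts the deadlock remains.
The survivors complete as J7, J9, J2, J4. Walking it through (starting from the post-abort pool):
  pool = (1, 2)
  J7 needs (0, 0) <= (1, 2) -> finishes; pool += (2, 0) = (3, 2)
  J9 needs (2, 1) <= (3, 2) -> finishes; pool += (2, 2) = (5, 4)
  J2 needs (4, 3) <= (5, 4) -> finishes; pool += (2, 0) = (7, 4)
  J4 needs (7, 2) <= (7, 4) -> finishes; pool += (1, 0) = (8, 4)


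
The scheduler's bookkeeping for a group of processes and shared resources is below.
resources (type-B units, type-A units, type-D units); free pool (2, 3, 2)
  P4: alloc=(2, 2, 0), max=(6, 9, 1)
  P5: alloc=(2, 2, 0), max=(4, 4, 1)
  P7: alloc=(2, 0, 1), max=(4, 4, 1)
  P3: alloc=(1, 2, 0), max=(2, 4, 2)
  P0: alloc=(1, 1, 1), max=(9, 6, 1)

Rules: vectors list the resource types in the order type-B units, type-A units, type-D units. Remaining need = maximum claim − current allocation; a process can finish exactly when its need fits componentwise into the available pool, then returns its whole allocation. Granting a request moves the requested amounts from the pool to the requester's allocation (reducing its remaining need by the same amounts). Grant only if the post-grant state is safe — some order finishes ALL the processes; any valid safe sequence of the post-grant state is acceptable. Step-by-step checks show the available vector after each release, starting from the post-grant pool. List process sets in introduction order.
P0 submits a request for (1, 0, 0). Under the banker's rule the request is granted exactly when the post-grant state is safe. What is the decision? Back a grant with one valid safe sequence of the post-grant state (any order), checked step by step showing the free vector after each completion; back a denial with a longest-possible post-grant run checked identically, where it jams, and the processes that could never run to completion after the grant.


GRANT. The post-grant state is safe; one safe sequence: P3, P5, P4, P7, P0.
Key observation: the transfer keeps a workable pool ((1, 3, 2)); P3 starts the safe sequence.
Step-by-step check of the post-grant state:
  pool = (1, 3, 2)
  run P3 (needs (1, 2, 2), free (1, 3, 2)); after release of (1, 2, 0) the pool is (2, 5, 2)
  run P5 (needs (2, 2, 1), free (2, 5, 2)); after release of (2, 2, 0) the pool is (4, 7, 2)
  run P4 (needs (4, 7, 1), free (4, 7, 2)); after release of (2, 2, 0) the pool is (6, 9, 2)
  run P7 (needs (2, 4, 0), free (6, 9, 2)); after release of (2, 0, 1) the pool is (8, 9, 3)
  run P0 (needs (7, 5, 0), free (8, 9, 3)); after release of (2, 1, 1) the pool is (10, 10, 4)


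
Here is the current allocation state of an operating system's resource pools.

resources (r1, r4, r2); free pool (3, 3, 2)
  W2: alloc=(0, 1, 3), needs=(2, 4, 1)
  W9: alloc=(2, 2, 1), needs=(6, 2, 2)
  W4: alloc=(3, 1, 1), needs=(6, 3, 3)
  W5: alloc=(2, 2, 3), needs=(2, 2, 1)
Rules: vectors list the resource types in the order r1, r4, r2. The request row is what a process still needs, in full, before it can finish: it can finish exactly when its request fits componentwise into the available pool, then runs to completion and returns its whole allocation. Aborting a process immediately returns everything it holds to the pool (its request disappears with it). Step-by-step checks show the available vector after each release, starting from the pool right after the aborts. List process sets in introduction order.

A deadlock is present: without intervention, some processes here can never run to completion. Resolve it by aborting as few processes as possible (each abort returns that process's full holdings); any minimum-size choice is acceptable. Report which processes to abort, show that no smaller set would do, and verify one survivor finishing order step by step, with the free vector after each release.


Minimum abort set: W9.
Key observation: no ordering could ever have run W4 before the abort of W9; with (2, 2, 1) back in the pool it fits at step 3.
Minimality: the empty abort set fails — the state is deadlocked as it stands.
Survivors finish in the order: W2, W5, W4. Walking it through (pool after the aborts first):
  pool = (5, 5, 3)
  W2 needs (2, 4, 1) <= (5, 5, 3) -> finishes; pool += (0, 1, 3) = (5, 6, 6)
  W5 needs (2, 2, 1) <= (5, 6, 6) -> finishes; pool += (2, 2, 3) = (7, 8, 9)
  W4 needs (6, 3, 3) <= (7, 8, 9) -> finishes; pool += (3, 1, 1) = (10, 9, 10)


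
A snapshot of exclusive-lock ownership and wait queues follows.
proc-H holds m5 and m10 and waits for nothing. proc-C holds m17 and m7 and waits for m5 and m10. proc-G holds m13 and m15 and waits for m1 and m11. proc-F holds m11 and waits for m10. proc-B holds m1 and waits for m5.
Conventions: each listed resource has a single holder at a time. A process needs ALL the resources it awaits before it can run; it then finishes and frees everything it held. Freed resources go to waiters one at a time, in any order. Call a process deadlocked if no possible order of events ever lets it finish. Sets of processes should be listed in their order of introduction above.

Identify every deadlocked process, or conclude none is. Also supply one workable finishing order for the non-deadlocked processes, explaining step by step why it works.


Nothing here is deadlocked.
Key observation: the waits form no ring: some process can always run, and its releases unblock the others one by one.
One completion order for the rest: proc-H, proc-F, proc-B, proc-C, proc-G.
Verifying each step:
  proc-H: no waits; runs immediately, freeing m5 and m10
  proc-F: everything it awaited (m10) is free; runs, freeing m11
  proc-B: everything it awaited (m5) is free; runs, freeing m1
  proc-C: everything it awaited (m5 and m10) is free; runs, freeing m17 and m7
  proc-G: everything it awaited (m1 and m11) is free; runs, freeing m13 and m15


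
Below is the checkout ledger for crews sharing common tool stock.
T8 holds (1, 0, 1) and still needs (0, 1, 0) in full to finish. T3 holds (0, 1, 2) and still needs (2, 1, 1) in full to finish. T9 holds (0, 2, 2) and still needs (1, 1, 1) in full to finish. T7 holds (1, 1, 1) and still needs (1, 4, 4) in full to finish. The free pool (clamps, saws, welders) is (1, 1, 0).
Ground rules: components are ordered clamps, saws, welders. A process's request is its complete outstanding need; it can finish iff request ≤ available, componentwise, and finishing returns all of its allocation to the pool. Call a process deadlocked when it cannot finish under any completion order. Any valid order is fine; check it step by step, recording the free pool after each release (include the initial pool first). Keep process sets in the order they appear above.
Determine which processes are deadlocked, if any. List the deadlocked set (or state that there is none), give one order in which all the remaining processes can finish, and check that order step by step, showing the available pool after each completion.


The deadlocked set is empty.
Key observation: no deadlock: T8 fits now, and the freed resources carry the rest through.
The rest can finish in the order T8, T9, T3, T7. Check, step by step:
  pool = (1, 1, 0)
  run T8 (needs (0, 1, 0), free (1, 1, 0)); after release of (1, 0, 1) the pool is (2, 1, 1)
  run T9 (needs (1, 1, 1), free (2, 1, 1)); after release of (0, 2, 2) the pool is (2, 3, 3)
  run T3 (needs (2, 1, 1), free (2, 3, 3)); after release of (0, 1, 2) the pool is (2, 4, 5)
  run T7 (needs (1, 4, 4), free (2, 4, 5)); after release of (1, 1, 1) the pool is (3, 5, 6)


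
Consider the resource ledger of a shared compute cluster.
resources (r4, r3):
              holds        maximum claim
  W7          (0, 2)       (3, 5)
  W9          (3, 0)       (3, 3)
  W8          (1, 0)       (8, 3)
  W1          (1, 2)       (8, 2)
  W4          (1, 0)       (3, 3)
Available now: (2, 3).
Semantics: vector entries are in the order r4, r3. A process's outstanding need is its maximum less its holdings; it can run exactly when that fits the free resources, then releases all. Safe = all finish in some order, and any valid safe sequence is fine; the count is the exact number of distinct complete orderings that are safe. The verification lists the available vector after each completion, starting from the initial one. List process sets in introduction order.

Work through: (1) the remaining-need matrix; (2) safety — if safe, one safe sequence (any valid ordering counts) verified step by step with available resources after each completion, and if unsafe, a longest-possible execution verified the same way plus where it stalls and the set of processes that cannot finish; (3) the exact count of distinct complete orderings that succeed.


(1) Need matrix, components ordered r4, r3:
  W7: (3, 3)
  W9: (0, 3)
  W8: (7, 3)
  W1: (7, 0)
  W4: (2, 3)
(2) UNSAFE — no complete ordering exists.
Key observation: after W4, W7, W9 complete, (6, 5) is the best the pool ever gets, yet each leftover process wants more r4.
A maximal execution: W4, W7, W9 — then nothing else fits. Verifying each step:
  pool = (2, 3)
  run W4 (needs (2, 3), free (2, 3)); after release of (1, 0) the pool is (3, 3)
  run W7 (needs (3, 3), free (3, 3)); after release of (0, 2) the pool is (3, 5)
  run W9 (needs (0, 3), free (3, 5)); after release of (3, 0) the pool is (6, 5)
  W8 cannot run: need (7, 3) vs free (6, 5) (insufficient r4)
  W1 cannot run: need (7, 0) vs free (6, 5) (insufficient r4)
Permanently blocked: W8 and W1.
(3) Precisely 0 of the possible complete orderings are safe sequences.


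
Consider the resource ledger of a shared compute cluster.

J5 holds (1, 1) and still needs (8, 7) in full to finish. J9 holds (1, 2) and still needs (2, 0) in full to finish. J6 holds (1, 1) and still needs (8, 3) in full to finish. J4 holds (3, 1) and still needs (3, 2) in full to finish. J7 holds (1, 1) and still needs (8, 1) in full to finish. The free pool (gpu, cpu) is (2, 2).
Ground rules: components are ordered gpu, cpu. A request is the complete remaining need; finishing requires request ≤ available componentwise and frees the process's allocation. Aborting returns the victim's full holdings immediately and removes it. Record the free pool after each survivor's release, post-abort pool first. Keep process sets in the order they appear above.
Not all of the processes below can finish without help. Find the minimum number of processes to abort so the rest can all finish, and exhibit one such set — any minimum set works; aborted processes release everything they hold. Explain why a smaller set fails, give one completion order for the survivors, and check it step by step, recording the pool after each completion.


Abort J5 and J7.
Key observation: the deadlocked J6 becomes finishable only because J5 and J7 released (2, 2); it completes at step 3 below.
No one abort is enough; case by case: J5 alone leaves J6 blocked (short on gpu); J9 alone leaves J5 blocked (short on gpu and cpu); J6 alone leaves J5 blocked (short on gpu and cpu); J4 alone leaves J5 blocked (short on gpu and cpu); J7 alone leaves J5 blocked (short on gpu and cpu).
One survivor order: J9, J4, J6. Check, step by step (post-abort pool first):
  pool = (4, 4)
  J9: need (2, 0) fits (4, 4); releases (1, 2), pool now (5, 6)
  J4: need (3, 2) fits (5, 6); releases (3, 1), pool now (8, 7)
  J6: need (8, 3) fits (8, 7); releases (1, 1), pool now (9, 8)


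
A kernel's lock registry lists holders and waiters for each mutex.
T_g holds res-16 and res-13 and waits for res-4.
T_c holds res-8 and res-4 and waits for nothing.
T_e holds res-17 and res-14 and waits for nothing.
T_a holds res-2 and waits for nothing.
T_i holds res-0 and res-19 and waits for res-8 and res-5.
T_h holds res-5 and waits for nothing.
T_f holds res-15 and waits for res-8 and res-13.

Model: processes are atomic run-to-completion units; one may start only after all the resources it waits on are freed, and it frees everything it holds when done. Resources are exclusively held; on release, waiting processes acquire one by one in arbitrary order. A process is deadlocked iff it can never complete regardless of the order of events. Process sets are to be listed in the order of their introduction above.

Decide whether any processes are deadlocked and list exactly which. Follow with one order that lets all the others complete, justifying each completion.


The deadlocked set is empty.
Key observation: the wait graph is acyclic; completion cascades from the unblocked processes through everyone else.
The rest can finish in the order T_c, T_h, T_g, T_e, T_f, T_i, T_a.
Verifying each step:
  T_c: no waits; runs immediately, freeing res-8 and res-4
  T_h: no waits; runs immediately, freeing res-5
  T_g: everything it awaited (res-4) is free; runs, freeing res-16 and res-13
  T_e: no waits; runs immediately, freeing res-17 and res-14
  T_f: everything it awaited (res-8 and res-13) is free; runs, freeing res-15
  T_i: everything it awaited (res-8 and res-5) is free; runs, freeing res-0 and res-19
  T_a: no waits; runs immediately, freeing res-2


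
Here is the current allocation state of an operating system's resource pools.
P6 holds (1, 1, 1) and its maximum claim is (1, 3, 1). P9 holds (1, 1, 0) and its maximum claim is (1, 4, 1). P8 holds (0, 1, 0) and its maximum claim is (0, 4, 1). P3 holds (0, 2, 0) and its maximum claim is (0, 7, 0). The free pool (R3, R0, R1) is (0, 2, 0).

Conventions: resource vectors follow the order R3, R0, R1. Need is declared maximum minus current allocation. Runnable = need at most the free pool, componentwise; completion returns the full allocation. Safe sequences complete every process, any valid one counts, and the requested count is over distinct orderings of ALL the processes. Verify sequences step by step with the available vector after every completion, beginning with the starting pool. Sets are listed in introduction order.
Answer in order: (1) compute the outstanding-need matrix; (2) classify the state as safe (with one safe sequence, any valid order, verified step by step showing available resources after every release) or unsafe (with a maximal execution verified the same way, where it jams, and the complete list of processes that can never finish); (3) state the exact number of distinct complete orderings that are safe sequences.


(1) Outstanding need per process (order R3, R0, R1):
  P6: (0, 2, 0)
  P9: (0, 3, 1)
  P8: (0, 3, 1)
  P3: (0, 5, 0)
(2) The state is SAFE; one workable sequence: P6, P8, P9, P3.
Key observation: at P6 the run first touches a limit — (0, 2, 0) against (0, 2, 0), exact on a resource it actually requests.
Check, step by step:
  pool = (0, 2, 0)
  P6: need (0, 2, 0) fits (0, 2, 0); releases (1, 1, 1), pool now (1, 3, 1)
  P8: need (0, 3, 1) fits (1, 3, 1); releases (0, 1, 0), pool now (1, 4, 1)
  P9: need (0, 3, 1) fits (1, 4, 1); releases (1, 1, 0), pool now (2, 5, 1)
  P3: need (0, 5, 0) fits (2, 5, 1); releases (0, 2, 0), pool now (2, 7, 1)
(3) Exactly 2 of the possible complete orderings are safe sequences.


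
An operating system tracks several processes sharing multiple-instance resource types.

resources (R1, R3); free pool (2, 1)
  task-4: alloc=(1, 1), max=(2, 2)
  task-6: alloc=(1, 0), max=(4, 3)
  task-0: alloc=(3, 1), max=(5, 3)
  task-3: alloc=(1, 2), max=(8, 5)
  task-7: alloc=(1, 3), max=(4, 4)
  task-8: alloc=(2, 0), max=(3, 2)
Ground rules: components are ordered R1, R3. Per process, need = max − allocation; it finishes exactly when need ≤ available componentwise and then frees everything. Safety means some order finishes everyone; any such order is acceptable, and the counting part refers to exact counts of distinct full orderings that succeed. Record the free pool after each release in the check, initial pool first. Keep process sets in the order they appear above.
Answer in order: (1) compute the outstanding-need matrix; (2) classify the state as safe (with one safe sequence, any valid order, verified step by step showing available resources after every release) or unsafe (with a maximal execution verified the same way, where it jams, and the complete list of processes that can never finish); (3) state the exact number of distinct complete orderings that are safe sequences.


(1) Remaining need (order R1, R3):
  task-4: (1, 1)
  task-6: (3, 3)
  task-0: (2, 2)
  task-3: (7, 3)
  task-7: (3, 1)
  task-8: (1, 2)
(2) SAFE. One safe sequence: task-4, task-0, task-8, task-7, task-3, task-6.
Key observation: at task-4 the run first touches a limit — (1, 1) against (2, 1), exact on a resource it actually requests.
Step-by-step check:
  pool = (2, 1)
  task-4: need (1, 1) fits (2, 1); releases (1, 1), pool now (3, 2)
  task-0: need (2, 2) fits (3, 2); releases (3, 1), pool now (6, 3)
  task-8: need (1, 2) fits (6, 3); releases (2, 0), pool now (8, 3)
  task-7: need (3, 1) fits (8, 3); releases (1, 3), pool now (9, 6)
  task-3: need (7, 3) fits (9, 6); releases (1, 2), pool now (10, 8)
  task-6: need (3, 3) fits (10, 8); releases (1, 0), pool now (11, 8)
(3) Exactly 42 of the possible complete orderings are safe sequences.


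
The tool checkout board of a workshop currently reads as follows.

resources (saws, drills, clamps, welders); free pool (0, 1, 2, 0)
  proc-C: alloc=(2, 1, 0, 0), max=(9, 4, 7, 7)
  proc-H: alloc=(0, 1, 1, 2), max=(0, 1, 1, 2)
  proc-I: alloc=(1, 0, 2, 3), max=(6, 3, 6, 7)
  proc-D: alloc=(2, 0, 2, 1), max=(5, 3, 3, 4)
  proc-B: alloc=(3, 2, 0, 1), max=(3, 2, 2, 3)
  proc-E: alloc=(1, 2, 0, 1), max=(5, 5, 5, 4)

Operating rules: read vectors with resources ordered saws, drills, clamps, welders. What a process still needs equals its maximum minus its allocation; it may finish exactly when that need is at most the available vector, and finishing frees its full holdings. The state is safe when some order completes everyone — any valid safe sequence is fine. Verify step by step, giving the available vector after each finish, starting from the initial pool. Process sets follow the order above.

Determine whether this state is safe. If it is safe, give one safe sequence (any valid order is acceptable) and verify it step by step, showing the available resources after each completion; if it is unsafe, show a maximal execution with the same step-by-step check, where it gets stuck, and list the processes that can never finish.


The state is SAFE; one workable sequence: proc-H, proc-B, proc-D, proc-E, proc-I, proc-C.
Key observation: at proc-B the run first touches a limit — (0, 0, 2, 2) against (0, 2, 3, 2), exact on a resource it actually requests.
Walking it through:
  pool = (0, 1, 2, 0)
  proc-H needs (0, 0, 0, 0) <= (0, 1, 2, 0) -> finishes; pool += (0, 1, 1, 2) = (0, 2, 3, 2)
  proc-B needs (0, 0, 2, 2) <= (0, 2, 3, 2) -> finishes; pool += (3, 2, 0, 1) = (3, 4, 3, 3)
  proc-D needs (3, 3, 1, 3) <= (3, 4, 3, 3) -> finishes; pool += (2, 0, 2, 1) = (5, 4, 5, 4)
  proc-E needs (4, 3, 5, 3) <= (5, 4, 5, 4) -> finishes; pool += (1, 2, 0, 1) = (6, 6, 5, 5)
  proc-I needs (5, 3, 4, 4) <= (6, 6, 5, 5) -> finishes; pool += (1, 0, 2, 3) = (7, 6, 7, 8)
  proc-C needs (7, 3, 7, 7) <= (7, 6, 7, 8) -> finishes; pool += (2, 1, 0, 0) = (9, 7, 7, 8)


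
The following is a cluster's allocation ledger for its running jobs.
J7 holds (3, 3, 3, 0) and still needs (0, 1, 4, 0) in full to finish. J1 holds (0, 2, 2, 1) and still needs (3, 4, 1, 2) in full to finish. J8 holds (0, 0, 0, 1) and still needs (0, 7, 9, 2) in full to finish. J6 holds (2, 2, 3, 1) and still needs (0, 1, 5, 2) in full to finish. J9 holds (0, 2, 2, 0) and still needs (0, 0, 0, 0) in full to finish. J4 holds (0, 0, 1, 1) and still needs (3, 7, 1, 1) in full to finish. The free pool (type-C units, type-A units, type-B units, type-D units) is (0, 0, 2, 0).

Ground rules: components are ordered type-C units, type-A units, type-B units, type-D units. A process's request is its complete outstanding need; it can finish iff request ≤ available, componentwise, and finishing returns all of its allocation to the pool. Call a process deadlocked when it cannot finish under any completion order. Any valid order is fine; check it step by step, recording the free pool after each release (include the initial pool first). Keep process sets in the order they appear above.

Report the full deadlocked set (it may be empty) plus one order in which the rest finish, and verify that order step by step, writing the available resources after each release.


Deadlocked set: J1, J8, J6 and J4.
Key observation: the wall is type-D units: completing J9, J7 brings the pool only to (3, 5, 7, 0), and all the rest need more.
A valid finishing order for the others: J9, J7. Step-by-step check:
  pool = (0, 0, 2, 0)
  run J9 (needs (0, 0, 0, 0), free (0, 0, 2, 0)); after release of (0, 2, 2, 0) the pool is (0, 2, 4, 0)
  run J7 (needs (0, 1, 4, 0), free (0, 2, 4, 0)); after release of (3, 3, 3, 0) the pool is (3, 5, 7, 0)
The stuck group stays short no matter what:
  J1 still needs (3, 4, 1, 2) but only (3, 5, 7, 0) is free — short on type-D units
  J8 still needs (0, 7, 9, 2) but only (3, 5, 7, 0) is free — short on type-A units, type-B units and type-D units
  J6 still needs (0, 1, 5, 2) but only (3, 5, 7, 0) is free — short on type-D units
  J4 still needs (3, 7, 1, 1) but only (3, 5, 7, 0) is free — short on type-A units and type-D units


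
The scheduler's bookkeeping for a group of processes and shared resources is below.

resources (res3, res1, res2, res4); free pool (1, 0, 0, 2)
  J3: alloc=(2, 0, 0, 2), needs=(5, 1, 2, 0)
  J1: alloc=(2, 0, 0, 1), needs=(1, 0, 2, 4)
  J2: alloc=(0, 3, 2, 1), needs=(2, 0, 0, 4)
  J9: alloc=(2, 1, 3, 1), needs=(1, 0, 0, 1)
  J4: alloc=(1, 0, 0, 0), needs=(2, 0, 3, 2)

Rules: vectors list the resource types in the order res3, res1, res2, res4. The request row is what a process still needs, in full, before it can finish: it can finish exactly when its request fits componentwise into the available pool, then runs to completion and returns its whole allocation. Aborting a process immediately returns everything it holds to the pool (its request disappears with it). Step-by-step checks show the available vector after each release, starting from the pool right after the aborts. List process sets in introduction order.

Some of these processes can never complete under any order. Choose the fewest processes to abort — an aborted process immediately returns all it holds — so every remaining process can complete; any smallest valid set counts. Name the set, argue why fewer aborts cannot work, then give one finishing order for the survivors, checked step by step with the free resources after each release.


Minimum abort set: J1.
Key observation: the returned (2, 0, 0, 1) from J1 is what brings J2 — unrunnable before, under any order — into play at step 3.
Why nothing smaller works: aborting no one leaves the state deadlocked as given.
The survivors complete as J9, J4, J2, J3. Verifying each step (starting from the post-abort pool):
  pool = (3, 0, 0, 3)
  J9: need (1, 0, 0, 1) fits (3, 0, 0, 3); releases (2, 1, 3, 1), pool now (5, 1, 3, 4)
  J4: need (2, 0, 3, 2) fits (5, 1, 3, 4); releases (1, 0, 0, 0), pool now (6, 1, 3, 4)
  J2: need (2, 0, 0, 4) fits (6, 1, 3, 4); releases (0, 3, 2, 1), pool now (6, 4, 5, 5)
  J3: need (5, 1, 2, 0) fits (6, 4, 5, 5); releases (2, 0, 0, 2), pool now (8, 4, 5, 7)


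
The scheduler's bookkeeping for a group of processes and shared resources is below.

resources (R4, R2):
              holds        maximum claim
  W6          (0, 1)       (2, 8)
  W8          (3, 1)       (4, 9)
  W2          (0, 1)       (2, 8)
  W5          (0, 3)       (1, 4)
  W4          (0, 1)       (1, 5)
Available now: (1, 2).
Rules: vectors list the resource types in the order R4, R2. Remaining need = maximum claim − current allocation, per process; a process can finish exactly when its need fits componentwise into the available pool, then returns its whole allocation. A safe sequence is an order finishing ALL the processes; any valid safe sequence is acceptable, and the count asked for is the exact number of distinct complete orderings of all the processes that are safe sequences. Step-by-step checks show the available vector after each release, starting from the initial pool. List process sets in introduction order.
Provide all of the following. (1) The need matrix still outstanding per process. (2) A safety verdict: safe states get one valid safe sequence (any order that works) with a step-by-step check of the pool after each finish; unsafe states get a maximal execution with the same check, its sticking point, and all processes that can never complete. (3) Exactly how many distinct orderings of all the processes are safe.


(1) Outstanding need per process (order R4, R2):
  W6: (2, 7)
  W8: (1, 8)
  W2: (2, 7)
  W5: (1, 1)
  W4: (1, 4)
(2) UNSAFE — no complete ordering exists.
Key observation: R2 is the bottleneck — with W5, W4 done the pool holds (1, 6), short of every remaining need.
A maximal execution: W5, W4 — then nothing else fits. Step-by-step check:
  pool = (1, 2)
  W5 needs (1, 1) <= (1, 2) -> finishes; pool += (0, 3) = (1, 5)
  W4 needs (1, 4) <= (1, 5) -> finishes; pool += (0, 1) = (1, 6)
  W6 cannot run: need (2, 7) vs free (1, 6) (insufficient R4 and R2)
  W8 cannot run: need (1, 8) vs free (1, 6) (insufficient R2)
  W2 cannot run: need (2, 7) vs free (1, 6) (insufficient R4 and R2)
Permanently blocked: W6, W8 and W2.
(3) Exactly 0 of the possible complete orderings are safe sequences.


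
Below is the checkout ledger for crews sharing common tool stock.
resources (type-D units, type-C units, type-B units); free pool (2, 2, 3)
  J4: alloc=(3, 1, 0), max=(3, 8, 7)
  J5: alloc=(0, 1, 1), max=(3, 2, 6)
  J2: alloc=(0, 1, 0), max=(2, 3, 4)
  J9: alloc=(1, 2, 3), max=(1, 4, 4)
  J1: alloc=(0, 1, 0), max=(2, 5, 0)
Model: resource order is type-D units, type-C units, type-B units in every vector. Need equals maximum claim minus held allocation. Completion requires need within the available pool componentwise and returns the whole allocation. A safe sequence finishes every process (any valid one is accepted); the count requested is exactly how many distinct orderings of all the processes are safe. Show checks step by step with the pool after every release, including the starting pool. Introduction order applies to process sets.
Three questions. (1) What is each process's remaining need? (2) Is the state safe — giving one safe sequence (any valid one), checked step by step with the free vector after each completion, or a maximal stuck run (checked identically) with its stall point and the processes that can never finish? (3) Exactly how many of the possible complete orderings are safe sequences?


(1) Outstanding need per process (order type-D units, type-C units, type-B units):
  J4: (0, 7, 7)
  J5: (3, 1, 5)
  J2: (2, 2, 4)
  J9: (0, 2, 1)
  J1: (2, 4, 0)
(2) SAFE, for example via the order J9, J5, J2, J1, J4.
Key observation: J9 is the earliest step where a requested resource binds exactly: need (0, 2, 1), pool (2, 2, 3) at its turn.
Step-by-step check:
  pool = (2, 2, 3)
  run J9 (needs (0, 2, 1), free (2, 2, 3)); after release of (1, 2, 3) the pool is (3, 4, 6)
  run J5 (needs (3, 1, 5), free (3, 4, 6)); after release of (0, 1, 1) the pool is (3, 5, 7)
  run J2 (needs (2, 2, 4), free (3, 5, 7)); after release of (0, 1, 0) the pool is (3, 6, 7)
  run J1 (needs (2, 4, 0), free (3, 6, 7)); after release of (0, 1, 0) the pool is (3, 7, 7)
  run J4 (needs (0, 7, 7), free (3, 7, 7)); after release of (3, 1, 0) the pool is (6, 8, 7)
(3) The exact count: 6 of the possible complete orderings are safe sequences.


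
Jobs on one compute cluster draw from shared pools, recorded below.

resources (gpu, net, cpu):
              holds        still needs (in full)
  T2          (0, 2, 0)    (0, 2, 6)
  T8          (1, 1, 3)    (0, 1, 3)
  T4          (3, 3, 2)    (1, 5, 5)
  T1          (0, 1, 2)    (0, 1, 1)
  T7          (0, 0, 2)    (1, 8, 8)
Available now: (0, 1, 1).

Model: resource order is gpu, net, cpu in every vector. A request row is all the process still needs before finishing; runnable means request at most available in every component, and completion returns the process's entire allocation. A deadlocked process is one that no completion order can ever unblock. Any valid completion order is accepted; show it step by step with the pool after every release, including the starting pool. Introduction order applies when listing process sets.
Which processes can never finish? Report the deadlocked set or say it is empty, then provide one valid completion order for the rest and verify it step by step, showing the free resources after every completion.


The deadlocked set is empty.
Key observation: starting with T1, each completion frees enough for the next — no one is permanently blocked.
A valid finishing order for the others: T1, T8, T2, T4, T7. Verifying each step:
  pool = (0, 1, 1)
  run T1 (needs (0, 1, 1), free (0, 1, 1)); after release of (0, 1, 2) the pool is (0, 2, 3)
  run T8 (needs (0, 1, 3), free (0, 2, 3)); after release of (1, 1, 3) the pool is (1, 3, 6)
  run T2 (needs (0, 2, 6), free (1, 3, 6)); after release of (0, 2, 0) the pool is (1, 5, 6)
  run T4 (needs (1, 5, 5), free (1, 5, 6)); after release of (3, 3, 2) the pool is (4, 8, 8)
  run T7 (needs (1, 8, 8), free (4, 8, 8)); after release of (0, 0, 2) the pool is (4, 8, 10)


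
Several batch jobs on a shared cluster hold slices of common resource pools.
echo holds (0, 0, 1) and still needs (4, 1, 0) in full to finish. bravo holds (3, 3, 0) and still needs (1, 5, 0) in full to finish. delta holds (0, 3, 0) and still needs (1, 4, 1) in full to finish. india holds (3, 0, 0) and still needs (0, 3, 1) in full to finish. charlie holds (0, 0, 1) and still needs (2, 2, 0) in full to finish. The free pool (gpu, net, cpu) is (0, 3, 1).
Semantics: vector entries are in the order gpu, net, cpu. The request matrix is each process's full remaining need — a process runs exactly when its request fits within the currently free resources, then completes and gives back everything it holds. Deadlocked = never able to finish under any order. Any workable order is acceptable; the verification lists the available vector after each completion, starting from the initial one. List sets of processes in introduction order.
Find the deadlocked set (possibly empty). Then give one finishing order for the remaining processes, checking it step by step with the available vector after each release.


The deadlocked set is echo, bravo and delta.
Key observation: after india, charlie the pool peaks at (3, 3, 2), and each blocked process is short somewhere: echo on gpu; bravo on net; delta on net.
One completion order for the rest: india, charlie. Check, step by step:
  pool = (0, 3, 1)
  india: need (0, 3, 1) fits (0, 3, 1); releases (3, 0, 0), pool now (3, 3, 1)
  charlie: need (2, 2, 0) fits (3, 3, 1); releases (0, 0, 1), pool now (3, 3, 2)
None of the blocked processes ever fits:
  echo still needs (4, 1, 0) but only (3, 3, 2) is free — short on gpu
  bravo still needs (1, 5, 0) but only (3, 3, 2) is free — short on net
  delta still needs (1, 4, 1) but only (3, 3, 2) is free — short on net


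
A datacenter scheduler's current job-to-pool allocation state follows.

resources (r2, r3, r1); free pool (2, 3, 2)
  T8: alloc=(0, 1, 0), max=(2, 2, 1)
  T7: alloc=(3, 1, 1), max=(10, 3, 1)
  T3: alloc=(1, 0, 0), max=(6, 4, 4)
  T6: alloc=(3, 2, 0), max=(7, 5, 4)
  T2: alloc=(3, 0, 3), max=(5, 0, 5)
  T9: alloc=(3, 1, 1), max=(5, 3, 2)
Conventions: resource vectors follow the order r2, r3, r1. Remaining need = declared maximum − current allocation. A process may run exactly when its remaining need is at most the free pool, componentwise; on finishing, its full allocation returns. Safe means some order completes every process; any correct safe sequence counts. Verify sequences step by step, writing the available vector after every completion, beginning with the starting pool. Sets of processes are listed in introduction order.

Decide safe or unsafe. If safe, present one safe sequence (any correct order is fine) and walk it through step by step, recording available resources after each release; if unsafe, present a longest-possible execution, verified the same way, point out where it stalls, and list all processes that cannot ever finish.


SAFE, for example via the order T9, T2, T6, T8, T7, T3.
Key observation: at T9 the run first touches a limit — (2, 2, 1) against (2, 3, 2), exact on a resource it actually requests.
Step-by-step check:
  pool = (2, 3, 2)
  T9 needs (2, 2, 1) <= (2, 3, 2) -> finishes; pool += (3, 1, 1) = (5, 4, 3)
  T2 needs (2, 0, 2) <= (5, 4, 3) -> finishes; pool += (3, 0, 3) = (8, 4, 6)
  T6 needs (4, 3, 4) <= (8, 4, 6) -> finishes; pool += (3, 2, 0) = (11, 6, 6)
  T8 needs (2, 1, 1) <= (11, 6, 6) -> finishes; pool += (0, 1, 0) = (11, 7, 6)
  T7 needs (7, 2, 0) <= (11, 7, 6) -> finishes; pool += (3, 1, 1) = (14, 8, 7)
  T3 needs (5, 4, 4) <= (14, 8, 7) -> finishes; pool += (1, 0, 0) = (15, 8, 7)


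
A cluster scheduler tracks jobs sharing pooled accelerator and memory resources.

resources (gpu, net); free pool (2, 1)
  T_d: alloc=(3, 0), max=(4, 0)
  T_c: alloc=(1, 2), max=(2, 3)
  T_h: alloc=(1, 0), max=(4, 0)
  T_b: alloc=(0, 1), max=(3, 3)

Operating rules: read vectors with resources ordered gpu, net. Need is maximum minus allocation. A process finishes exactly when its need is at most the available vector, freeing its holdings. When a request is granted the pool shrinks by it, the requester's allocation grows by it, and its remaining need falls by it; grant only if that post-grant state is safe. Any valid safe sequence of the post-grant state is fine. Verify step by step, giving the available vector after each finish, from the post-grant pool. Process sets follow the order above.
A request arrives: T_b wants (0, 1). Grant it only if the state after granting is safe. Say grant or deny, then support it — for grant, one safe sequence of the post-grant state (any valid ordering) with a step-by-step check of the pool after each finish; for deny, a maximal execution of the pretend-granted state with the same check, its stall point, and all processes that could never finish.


DENY — the pretend-granted state is unsafe.
Key observation: net is the bottleneck — with T_d, T_h done the pool holds (6, 0), short of every remaining need.
On the post-grant state, T_d, T_h is a maximal run — nothing extends it. Walking it through:
  pool = (2, 0)
  T_d needs (1, 0) <= (2, 0) -> finishes; pool += (3, 0) = (5, 0)
  T_h needs (3, 0) <= (5, 0) -> finishes; pool += (1, 0) = (6, 0)
  T_c still needs (1, 1) but only (6, 0) is free — short on net
  T_b still needs (3, 1) but only (6, 0) is free — short on net
Processes that could never finish after the grant: T_c and T_b.
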